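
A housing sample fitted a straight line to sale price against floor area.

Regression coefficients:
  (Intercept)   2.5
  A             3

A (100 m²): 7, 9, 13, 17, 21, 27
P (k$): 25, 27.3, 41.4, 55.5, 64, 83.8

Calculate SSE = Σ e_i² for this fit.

A=7: P̂ = 2.5 + 3·7 = 23.5; e = 25 − 23.5 = 1.5
A=9: P̂ = 2.5 + 3·9 = 29.5; e = 27.3 − 29.5 = -2.2
A=13: P̂ = 2.5 + 3·13 = 41.5; e = 41.4 − 41.5 = -0.1
A=17: P̂ = 2.5 + 3·17 = 53.5; e = 55.5 − 53.5 = 2
A=21: P̂ = 2.5 + 3·21 = 65.5; e = 64 − 65.5 = -1.5
A=27: P̂ = 2.5 + 3·27 = 83.5; e = 83.8 − 83.5 = 0.3
SSE = 2.25 + 4.84 + 0.01 + 4 + 2.25 + 0.09 = 13.44

SSE = 13.44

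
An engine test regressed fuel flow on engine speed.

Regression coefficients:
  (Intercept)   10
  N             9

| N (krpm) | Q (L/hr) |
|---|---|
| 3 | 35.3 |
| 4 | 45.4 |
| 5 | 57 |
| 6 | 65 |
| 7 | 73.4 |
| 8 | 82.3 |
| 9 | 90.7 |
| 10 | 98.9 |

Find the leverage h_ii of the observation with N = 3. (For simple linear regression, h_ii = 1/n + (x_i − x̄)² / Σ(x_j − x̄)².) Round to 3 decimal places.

N̄ = (3 + 4 + 5 + 6 + 7 + 8 + 9 + 10)/8 = 6.5
Σ(N − N̄)² = 12.25 + 6.25 + 2.25 + 0.25 + 0.25 + 2.25 + 6.25 + 12.25 = 42
h = 1/8 + (-3.5)²/42 = 0.125 + 0.291667 = 0.417

h = 0.417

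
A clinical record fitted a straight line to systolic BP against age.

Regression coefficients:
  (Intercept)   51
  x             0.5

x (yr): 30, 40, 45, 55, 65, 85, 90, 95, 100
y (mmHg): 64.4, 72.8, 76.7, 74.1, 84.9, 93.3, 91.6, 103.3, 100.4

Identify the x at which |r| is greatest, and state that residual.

x=30: ŷ = 51 + 0.5·30 = 66; r = 64.4 − 66 = -1.6
x=40: ŷ = 51 + 0.5·40 = 71; r = 72.8 − 71 = 1.8
x=45: ŷ = 51 + 0.5·45 = 73.5; r = 76.7 − 73.5 = 3.2
x=55: ŷ = 51 + 0.5·55 = 78.5; r = 74.1 − 78.5 = -4.4
x=65: ŷ = 51 + 0.5·65 = 83.5; r = 84.9 − 83.5 = 1.4
x=85: ŷ = 51 + 0.5·85 = 93.5; r = 93.3 − 93.5 = -0.2
x=90: ŷ = 51 + 0.5·90 = 96; r = 91.6 − 96 = -4.4
x=95: ŷ = 51 + 0.5·95 = 98.5; r = 103.3 − 98.5 = 4.8
x=100: ŷ = 51 + 0.5·100 = 101; r = 100.4 − 101 = -0.6
Largest |r| is 4.8 at x = 95, residual 4.8.

x = 95, r = 4.8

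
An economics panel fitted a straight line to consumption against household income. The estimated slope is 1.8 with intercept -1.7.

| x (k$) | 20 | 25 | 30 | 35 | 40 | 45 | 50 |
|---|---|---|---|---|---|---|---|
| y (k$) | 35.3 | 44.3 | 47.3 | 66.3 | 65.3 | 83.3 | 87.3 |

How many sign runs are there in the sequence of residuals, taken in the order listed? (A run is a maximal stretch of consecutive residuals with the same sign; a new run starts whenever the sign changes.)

x=20: ŷ = -1.7 + 1.8·20 = 34.3; r = 35.3 − 34.3 = 1
x=25: ŷ = -1.7 + 1.8·25 = 43.3; r = 44.3 − 43.3 = 1
x=30: ŷ = -1.7 + 1.8·30 = 52.3; r = 47.3 − 52.3 = -5
x=35: ŷ = -1.7 + 1.8·35 = 61.3; r = 66.3 − 61.3 = 5
x=40: ŷ = -1.7 + 1.8·40 = 70.3; r = 65.3 − 70.3 = -5
x=45: ŷ = -1.7 + 1.8·45 = 79.3; r = 83.3 − 79.3 = 4
x=50: ŷ = -1.7 + 1.8·50 = 88.3; r = 87.3 − 88.3 = -1
Signs: + + − + − + −
Runs: +×2, −×1, +×1, −×1, +×1, −×1 → 6

6 runs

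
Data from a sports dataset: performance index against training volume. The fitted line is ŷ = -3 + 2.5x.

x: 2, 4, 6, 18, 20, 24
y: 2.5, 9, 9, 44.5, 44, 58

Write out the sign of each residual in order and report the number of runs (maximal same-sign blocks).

5 runs

x=2: ŷ = -3 + 2.5·2 = 2; e = 2.5 − 2 = 0.5
x=4: ŷ = -3 + 2.5·4 = 7; e = 9 − 7 = 2
x=6: ŷ = -3 + 2.5·6 = 12; e = 9 − 12 = -3
x=18: ŷ = -3 + 2.5·18 = 42; e = 44.5 − 42 = 2.5
x=20: ŷ = -3 + 2.5·20 = 47; e = 44 − 47 = -3
x=24: ŷ = -3 + 2.5·24 = 57; e = 58 − 57 = 1
Signs: + + − + − +
Runs: +×2, −×1, +×1, −×1, +×1 → 5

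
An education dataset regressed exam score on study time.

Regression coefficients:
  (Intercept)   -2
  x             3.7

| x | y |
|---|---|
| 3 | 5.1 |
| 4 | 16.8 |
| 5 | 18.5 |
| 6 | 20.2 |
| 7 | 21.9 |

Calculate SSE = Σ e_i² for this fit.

SSE = 40

x=3: ŷ = -2 + 3.7·3 = 9.1; e = 5.1 − 9.1 = -4
x=4: ŷ = -2 + 3.7·4 = 12.8; e = 16.8 − 12.8 = 4
x=5: ŷ = -2 + 3.7·5 = 16.5; e = 18.5 − 16.5 = 2
x=6: ŷ = -2 + 3.7·6 = 20.2; e = 20.2 − 20.2 = 0
x=7: ŷ = -2 + 3.7·7 = 23.9; e = 21.9 − 23.9 = -2
SSE = 16 + 16 + 4 + 0 + 4 = 40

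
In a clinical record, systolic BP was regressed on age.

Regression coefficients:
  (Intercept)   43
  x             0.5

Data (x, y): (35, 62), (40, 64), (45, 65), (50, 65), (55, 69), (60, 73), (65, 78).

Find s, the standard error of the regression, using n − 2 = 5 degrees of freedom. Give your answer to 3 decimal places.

x=35: ŷ = 43 + 0.5·35 = 60.5; e = 62 − 60.5 = 1.5
x=40: ŷ = 43 + 0.5·40 = 63; e = 64 − 63 = 1
x=45: ŷ = 43 + 0.5·45 = 65.5; e = 65 − 65.5 = -0.5
x=50: ŷ = 43 + 0.5·50 = 68; e = 65 − 68 = -3
x=55: ŷ = 43 + 0.5·55 = 70.5; e = 69 − 70.5 = -1.5
x=60: ŷ = 43 + 0.5·60 = 73; e = 73 − 73 = 0
x=65: ŷ = 43 + 0.5·65 = 75.5; e = 78 − 75.5 = 2.5
SSE = 2.25 + 1 + 0.25 + 9 + 2.25 + 0 + 6.25 = 21
s = √(21/5) = √4.2 ≈ 2.049

s = 2.049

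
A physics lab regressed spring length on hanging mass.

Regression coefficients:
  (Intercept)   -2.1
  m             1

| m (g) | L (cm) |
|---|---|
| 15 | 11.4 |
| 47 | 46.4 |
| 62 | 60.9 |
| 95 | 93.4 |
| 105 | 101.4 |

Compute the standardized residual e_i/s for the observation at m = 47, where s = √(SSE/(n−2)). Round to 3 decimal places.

m=15: L̂ = -2.1 + 15 = 12.9; e = 11.4 − 12.9 = -1.5
m=47: L̂ = -2.1 + 47 = 44.9; e = 46.4 − 44.9 = 1.5
m=62: L̂ = -2.1 + 62 = 59.9; e = 60.9 − 59.9 = 1
m=95: L̂ = -2.1 + 95 = 92.9; e = 93.4 − 92.9 = 0.5
m=105: L̂ = -2.1 + 105 = 102.9; e = 101.4 − 102.9 = -1.5
SSE = 2.25 + 2.25 + 1 + 0.25 + 2.25 = 8
s = √(8/3) = 1.63299
e/s = 1.5 / 1.63299 = 0.919

0.919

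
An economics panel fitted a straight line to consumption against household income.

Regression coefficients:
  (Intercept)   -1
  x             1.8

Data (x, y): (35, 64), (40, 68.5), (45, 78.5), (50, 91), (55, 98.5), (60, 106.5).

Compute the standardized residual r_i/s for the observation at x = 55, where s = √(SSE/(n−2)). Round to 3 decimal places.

0.243

x=35: ŷ = -1 + 1.8·35 = 62; r = 64 − 62 = 2
x=40: ŷ = -1 + 1.8·40 = 71; r = 68.5 − 71 = -2.5
x=45: ŷ = -1 + 1.8·45 = 80; r = 78.5 − 80 = -1.5
x=50: ŷ = -1 + 1.8·50 = 89; r = 91 − 89 = 2
x=55: ŷ = -1 + 1.8·55 = 98; r = 98.5 − 98 = 0.5
x=60: ŷ = -1 + 1.8·60 = 107; r = 106.5 − 107 = -0.5
SSE = 4 + 6.25 + 2.25 + 4 + 0.25 + 0.25 = 17
s = √(17/4) = 2.06155
r/s = 0.5 / 2.06155 = 0.243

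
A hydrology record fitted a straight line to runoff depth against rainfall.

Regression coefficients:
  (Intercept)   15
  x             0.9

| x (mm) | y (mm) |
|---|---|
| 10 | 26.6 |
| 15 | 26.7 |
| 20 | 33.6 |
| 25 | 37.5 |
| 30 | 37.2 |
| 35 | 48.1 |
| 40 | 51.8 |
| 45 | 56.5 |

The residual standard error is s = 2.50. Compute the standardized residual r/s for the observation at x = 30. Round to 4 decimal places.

ŷ = 15 + 0.9·30 = 42
r = 37.2 − 42 = -4.8
r/s = -4.8 / 2.50 = -1.9200

-1.9200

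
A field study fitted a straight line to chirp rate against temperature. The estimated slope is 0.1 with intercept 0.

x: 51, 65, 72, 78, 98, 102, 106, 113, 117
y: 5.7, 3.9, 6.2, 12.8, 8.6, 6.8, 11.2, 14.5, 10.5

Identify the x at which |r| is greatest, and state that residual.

x=51: ŷ = 0.1·51 = 5.1; r = 5.7 − 5.1 = 0.6
x=65: ŷ = 0.1·65 = 6.5; r = 3.9 − 6.5 = -2.6
x=72: ŷ = 0.1·72 = 7.2; r = 6.2 − 7.2 = -1
x=78: ŷ = 0.1·78 = 7.8; r = 12.8 − 7.8 = 5
x=98: ŷ = 0.1·98 = 9.8; r = 8.6 − 9.8 = -1.2
x=102: ŷ = 0.1·102 = 10.2; r = 6.8 − 10.2 = -3.4
x=106: ŷ = 0.1·106 = 10.6; r = 11.2 − 10.6 = 0.6
x=113: ŷ = 0.1·113 = 11.3; r = 14.5 − 11.3 = 3.2
x=117: ŷ = 0.1·117 = 11.7; r = 10.5 − 11.7 = -1.2
Largest |r| is 5 at x = 78, residual 5.

x = 78, r = 5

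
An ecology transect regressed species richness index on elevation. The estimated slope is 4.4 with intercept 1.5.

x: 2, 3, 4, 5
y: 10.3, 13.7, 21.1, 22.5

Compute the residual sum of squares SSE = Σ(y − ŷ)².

SSE = 6

x=2: ŷ = 1.5 + 4.4·2 = 10.3; e = 10.3 − 10.3 = 0
x=3: ŷ = 1.5 + 4.4·3 = 14.7; e = 13.7 − 14.7 = -1
x=4: ŷ = 1.5 + 4.4·4 = 19.1; e = 21.1 − 19.1 = 2
x=5: ŷ = 1.5 + 4.4·5 = 23.5; e = 22.5 − 23.5 = -1
SSE = 0 + 1 + 4 + 1 = 6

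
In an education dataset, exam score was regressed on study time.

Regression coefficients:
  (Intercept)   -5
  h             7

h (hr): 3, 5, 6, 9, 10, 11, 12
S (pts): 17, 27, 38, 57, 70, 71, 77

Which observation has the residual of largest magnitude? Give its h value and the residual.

h = 10, e = 5

h=3: ŷ = -5 + 7·3 = 16; e = 17 − 16 = 1
h=5: ŷ = -5 + 7·5 = 30; e = 27 − 30 = -3
h=6: ŷ = -5 + 7·6 = 37; e = 38 − 37 = 1
h=9: ŷ = -5 + 7·9 = 58; e = 57 − 58 = -1
h=10: ŷ = -5 + 7·10 = 65; e = 70 − 65 = 5
h=11: ŷ = -5 + 7·11 = 72; e = 71 − 72 = -1
h=12: ŷ = -5 + 7·12 = 79; e = 77 − 79 = -2
Largest |e| is 5 at h = 10, residual 5.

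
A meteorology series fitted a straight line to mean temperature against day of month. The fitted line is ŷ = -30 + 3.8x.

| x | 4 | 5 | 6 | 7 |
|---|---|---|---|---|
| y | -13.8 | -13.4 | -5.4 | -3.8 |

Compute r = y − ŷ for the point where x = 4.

ŷ = -30 + 3.8·4 = -14.8
r = -13.8 − (-14.8) = 1

r = 1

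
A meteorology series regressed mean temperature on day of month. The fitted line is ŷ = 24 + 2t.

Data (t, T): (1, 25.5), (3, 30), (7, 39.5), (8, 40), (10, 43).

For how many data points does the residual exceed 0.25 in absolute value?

t=1: ŷ = 24 + 2·1 = 26; e = 25.5 − 26 = -0.5
t=3: ŷ = 24 + 2·3 = 30; e = 30 − 30 = 0
t=7: ŷ = 24 + 2·7 = 38; e = 39.5 − 38 = 1.5
t=8: ŷ = 24 + 2·8 = 40; e = 40 − 40 = 0
t=10: ŷ = 24 + 2·10 = 44; e = 43 − 44 = -1
|e| > 0.25: t=1 (|e|=0.5), t=7 (|e|=1.5), t=10 (|e|=1) → 3

3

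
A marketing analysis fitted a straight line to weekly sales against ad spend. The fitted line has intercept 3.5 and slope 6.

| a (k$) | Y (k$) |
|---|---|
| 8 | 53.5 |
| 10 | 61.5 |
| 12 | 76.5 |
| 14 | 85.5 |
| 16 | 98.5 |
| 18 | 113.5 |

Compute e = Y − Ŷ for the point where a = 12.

Ŷ = 3.5 + 6·12 = 75.5
e = 76.5 − 75.5 = 1

e = 1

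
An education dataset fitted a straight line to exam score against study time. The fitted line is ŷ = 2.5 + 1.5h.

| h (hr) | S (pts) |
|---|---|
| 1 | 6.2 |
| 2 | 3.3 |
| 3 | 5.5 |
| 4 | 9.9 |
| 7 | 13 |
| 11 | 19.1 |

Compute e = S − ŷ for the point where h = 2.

e = -2.2

ŷ = 2.5 + 1.5·2 = 5.5
e = 3.3 − 5.5 = -2.2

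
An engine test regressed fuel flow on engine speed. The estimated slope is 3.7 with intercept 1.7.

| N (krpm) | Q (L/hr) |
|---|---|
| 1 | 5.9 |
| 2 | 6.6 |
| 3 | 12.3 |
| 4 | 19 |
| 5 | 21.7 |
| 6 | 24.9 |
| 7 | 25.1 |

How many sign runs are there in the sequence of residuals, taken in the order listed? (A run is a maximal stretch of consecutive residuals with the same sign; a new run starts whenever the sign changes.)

4 runs

N=1: Q̂ = 1.7 + 3.7·1 = 5.4; e = 5.9 − 5.4 = 0.5
N=2: Q̂ = 1.7 + 3.7·2 = 9.1; e = 6.6 − 9.1 = -2.5
N=3: Q̂ = 1.7 + 3.7·3 = 12.8; e = 12.3 − 12.8 = -0.5
N=4: Q̂ = 1.7 + 3.7·4 = 16.5; e = 19 − 16.5 = 2.5
N=5: Q̂ = 1.7 + 3.7·5 = 20.2; e = 21.7 − 20.2 = 1.5
N=6: Q̂ = 1.7 + 3.7·6 = 23.9; e = 24.9 − 23.9 = 1
N=7: Q̂ = 1.7 + 3.7·7 = 27.6; e = 25.1 − 27.6 = -2.5
Signs: + − − + + + −
Runs: +×1, −×2, +×3, −×1 → 4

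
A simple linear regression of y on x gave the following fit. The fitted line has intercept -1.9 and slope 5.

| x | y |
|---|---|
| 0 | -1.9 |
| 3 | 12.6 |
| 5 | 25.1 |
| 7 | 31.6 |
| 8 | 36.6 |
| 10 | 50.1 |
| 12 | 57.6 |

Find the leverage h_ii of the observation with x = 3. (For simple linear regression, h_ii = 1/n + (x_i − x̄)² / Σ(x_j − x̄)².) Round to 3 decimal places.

x̄ = (0 + 3 + 5 + 7 + 8 + 10 + 12)/7 = 6.42857
Σ(x − x̄)² = 41.3265 + 11.7551 + 2.04082 + 0.326531 + 2.46939 + 12.7551 + 31.0408 = 101.714
h = 1/7 + (-3.42857)²/101.714 = 0.142857 + 0.11557 = 0.258

h = 0.258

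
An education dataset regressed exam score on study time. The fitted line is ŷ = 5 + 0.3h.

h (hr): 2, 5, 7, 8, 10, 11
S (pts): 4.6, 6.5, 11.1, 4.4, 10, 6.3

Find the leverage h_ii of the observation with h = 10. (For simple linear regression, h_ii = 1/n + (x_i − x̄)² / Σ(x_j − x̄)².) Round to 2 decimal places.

h̄ = (2 + 5 + 7 + 8 + 10 + 11)/6 = 7.16667
Σ(h − h̄)² = 26.6944 + 4.69444 + 0.0277778 + 0.694444 + 8.02778 + 14.6944 = 54.8333
h = 1/6 + (2.83333)²/54.8333 = 0.166667 + 0.146403 = 0.31

h = 0.31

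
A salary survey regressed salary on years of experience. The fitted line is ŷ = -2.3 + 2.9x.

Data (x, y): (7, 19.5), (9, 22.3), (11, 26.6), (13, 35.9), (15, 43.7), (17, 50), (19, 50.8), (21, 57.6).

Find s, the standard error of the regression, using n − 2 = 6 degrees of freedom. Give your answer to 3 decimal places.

s = 2.380

x=7: ŷ = -2.3 + 2.9·7 = 18; e = 19.5 − 18 = 1.5
x=9: ŷ = -2.3 + 2.9·9 = 23.8; e = 22.3 − 23.8 = -1.5
x=11: ŷ = -2.3 + 2.9·11 = 29.6; e = 26.6 − 29.6 = -3
x=13: ŷ = -2.3 + 2.9·13 = 35.4; e = 35.9 − 35.4 = 0.5
x=15: ŷ = -2.3 + 2.9·15 = 41.2; e = 43.7 − 41.2 = 2.5
x=17: ŷ = -2.3 + 2.9·17 = 47; e = 50 − 47 = 3
x=19: ŷ = -2.3 + 2.9·19 = 52.8; e = 50.8 − 52.8 = -2
x=21: ŷ = -2.3 + 2.9·21 = 58.6; e = 57.6 − 58.6 = -1
SSE = 2.25 + 2.25 + 9 + 0.25 + 6.25 + 9 + 4 + 1 = 34
s = √(34/6) = √5.66667 ≈ 2.380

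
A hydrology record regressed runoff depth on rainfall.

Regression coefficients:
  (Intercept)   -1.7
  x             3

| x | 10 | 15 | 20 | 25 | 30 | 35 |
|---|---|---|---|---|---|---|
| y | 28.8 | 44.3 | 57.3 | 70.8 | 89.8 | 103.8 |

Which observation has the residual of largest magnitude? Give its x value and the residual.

x = 25, r = -2.5

x=10: ŷ = -1.7 + 3·10 = 28.3; r = 28.8 − 28.3 = 0.5
x=15: ŷ = -1.7 + 3·15 = 43.3; r = 44.3 − 43.3 = 1
x=20: ŷ = -1.7 + 3·20 = 58.3; r = 57.3 − 58.3 = -1
x=25: ŷ = -1.7 + 3·25 = 73.3; r = 70.8 − 73.3 = -2.5
x=30: ŷ = -1.7 + 3·30 = 88.3; r = 89.8 − 88.3 = 1.5
x=35: ŷ = -1.7 + 3·35 = 103.3; r = 103.8 − 103.3 = 0.5
Largest |r| is 2.5 at x = 25, residual -2.5.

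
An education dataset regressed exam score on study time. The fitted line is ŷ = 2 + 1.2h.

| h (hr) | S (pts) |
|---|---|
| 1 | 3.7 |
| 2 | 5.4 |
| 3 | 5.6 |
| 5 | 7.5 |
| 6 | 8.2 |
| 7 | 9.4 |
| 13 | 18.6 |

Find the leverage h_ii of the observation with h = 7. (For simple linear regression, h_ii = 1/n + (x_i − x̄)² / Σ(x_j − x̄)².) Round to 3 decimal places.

h = 0.173

h̄ = (1 + 2 + 3 + 5 + 6 + 7 + 13)/7 = 5.28571
Σ(h − h̄)² = 18.3673 + 10.7959 + 5.22449 + 0.0816327 + 0.510204 + 2.93878 + 59.5102 = 97.4286
h = 1/7 + (1.71429)²/97.4286 = 0.142857 + 0.0301634 = 0.173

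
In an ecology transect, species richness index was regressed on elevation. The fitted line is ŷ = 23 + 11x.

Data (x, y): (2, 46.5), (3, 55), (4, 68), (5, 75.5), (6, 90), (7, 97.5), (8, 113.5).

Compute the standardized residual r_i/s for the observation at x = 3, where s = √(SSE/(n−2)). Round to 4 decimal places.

x=2: ŷ = 23 + 11·2 = 45; r = 46.5 − 45 = 1.5
x=3: ŷ = 23 + 11·3 = 56; r = 55 − 56 = -1
x=4: ŷ = 23 + 11·4 = 67; r = 68 − 67 = 1
x=5: ŷ = 23 + 11·5 = 78; r = 75.5 − 78 = -2.5
x=6: ŷ = 23 + 11·6 = 89; r = 90 − 89 = 1
x=7: ŷ = 23 + 11·7 = 100; r = 97.5 − 100 = -2.5
x=8: ŷ = 23 + 11·8 = 111; r = 113.5 − 111 = 2.5
SSE = 2.25 + 1 + 1 + 6.25 + 1 + 6.25 + 6.25 = 24
s = √(24/5) = 2.19089
r/s = -1 / 2.19089 = -0.4564

-0.4564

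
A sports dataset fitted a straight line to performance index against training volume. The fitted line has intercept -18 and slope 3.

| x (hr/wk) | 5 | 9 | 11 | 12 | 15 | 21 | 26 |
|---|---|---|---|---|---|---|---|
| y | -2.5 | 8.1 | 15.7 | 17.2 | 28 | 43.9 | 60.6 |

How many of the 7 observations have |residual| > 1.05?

x=5: ŷ = -18 + 3·5 = -3; r = -2.5 − (-3) = 0.5
x=9: ŷ = -18 + 3·9 = 9; r = 8.1 − 9 = -0.9
x=11: ŷ = -18 + 3·11 = 15; r = 15.7 − 15 = 0.7
x=12: ŷ = -18 + 3·12 = 18; r = 17.2 − 18 = -0.8
x=15: ŷ = -18 + 3·15 = 27; r = 28 − 27 = 1
x=21: ŷ = -18 + 3·21 = 45; r = 43.9 − 45 = -1.1
x=26: ŷ = -18 + 3·26 = 60; r = 60.6 − 60 = 0.6
|r| > 1.05: x=21 (|r|=1.1) → 1

1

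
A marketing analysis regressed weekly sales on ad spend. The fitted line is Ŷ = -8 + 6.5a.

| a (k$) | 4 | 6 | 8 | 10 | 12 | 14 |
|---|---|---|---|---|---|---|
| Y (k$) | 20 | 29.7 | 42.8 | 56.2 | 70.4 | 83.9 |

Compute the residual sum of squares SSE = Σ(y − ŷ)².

a=4: Ŷ = -8 + 6.5·4 = 18; e = 20 − 18 = 2
a=6: Ŷ = -8 + 6.5·6 = 31; e = 29.7 − 31 = -1.3
a=8: Ŷ = -8 + 6.5·8 = 44; e = 42.8 − 44 = -1.2
a=10: Ŷ = -8 + 6.5·10 = 57; e = 56.2 − 57 = -0.8
a=12: Ŷ = -8 + 6.5·12 = 70; e = 70.4 − 70 = 0.4
a=14: Ŷ = -8 + 6.5·14 = 83; e = 83.9 − 83 = 0.9
SSE = 4 + 1.69 + 1.44 + 0.64 + 0.16 + 0.81 = 8.74

SSE = 8.74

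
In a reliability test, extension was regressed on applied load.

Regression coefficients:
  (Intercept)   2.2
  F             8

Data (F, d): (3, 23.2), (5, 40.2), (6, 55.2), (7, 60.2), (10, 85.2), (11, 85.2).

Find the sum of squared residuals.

F=3: ŷ = 2.2 + 8·3 = 26.2; r = 23.2 − 26.2 = -3
F=5: ŷ = 2.2 + 8·5 = 42.2; r = 40.2 − 42.2 = -2
F=6: ŷ = 2.2 + 8·6 = 50.2; r = 55.2 − 50.2 = 5
F=7: ŷ = 2.2 + 8·7 = 58.2; r = 60.2 − 58.2 = 2
F=10: ŷ = 2.2 + 8·10 = 82.2; r = 85.2 − 82.2 = 3
F=11: ŷ = 2.2 + 8·11 = 90.2; r = 85.2 − 90.2 = -5
SSE = 9 + 4 + 25 + 4 + 9 + 25 = 76

SSE = 76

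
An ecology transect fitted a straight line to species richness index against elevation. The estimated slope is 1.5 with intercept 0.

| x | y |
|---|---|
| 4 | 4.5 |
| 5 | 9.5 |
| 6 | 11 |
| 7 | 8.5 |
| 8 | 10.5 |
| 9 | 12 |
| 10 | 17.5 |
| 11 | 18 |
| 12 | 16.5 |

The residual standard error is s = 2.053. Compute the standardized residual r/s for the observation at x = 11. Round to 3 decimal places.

ŷ = 1.5·11 = 16.5
r = 18 − 16.5 = 1.5
r/s = 1.5 / 2.053 = 0.731

0.731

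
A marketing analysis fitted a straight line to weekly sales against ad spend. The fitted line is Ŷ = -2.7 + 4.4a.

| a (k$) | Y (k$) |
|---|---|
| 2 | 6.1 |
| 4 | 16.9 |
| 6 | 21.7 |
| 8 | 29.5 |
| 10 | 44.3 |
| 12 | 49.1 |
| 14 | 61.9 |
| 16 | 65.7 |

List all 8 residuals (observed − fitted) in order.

a=2: Ŷ = -2.7 + 4.4·2 = 6.1; e = 6.1 − 6.1 = 0
a=4: Ŷ = -2.7 + 4.4·4 = 14.9; e = 16.9 − 14.9 = 2
a=6: Ŷ = -2.7 + 4.4·6 = 23.7; e = 21.7 − 23.7 = -2
a=8: Ŷ = -2.7 + 4.4·8 = 32.5; e = 29.5 − 32.5 = -3
a=10: Ŷ = -2.7 + 4.4·10 = 41.3; e = 44.3 − 41.3 = 3
a=12: Ŷ = -2.7 + 4.4·12 = 50.1; e = 49.1 − 50.1 = -1
a=14: Ŷ = -2.7 + 4.4·14 = 58.9; e = 61.9 − 58.9 = 3
a=16: Ŷ = -2.7 + 4.4·16 = 67.7; e = 65.7 − 67.7 = -2

0, 2, -2, -3, 3, -1, 3, -2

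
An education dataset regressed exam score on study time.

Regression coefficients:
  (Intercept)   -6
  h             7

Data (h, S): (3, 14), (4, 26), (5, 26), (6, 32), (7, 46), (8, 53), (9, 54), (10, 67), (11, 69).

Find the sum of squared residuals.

h=3: Ŝ = -6 + 7·3 = 15; r = 14 − 15 = -1
h=4: Ŝ = -6 + 7·4 = 22; r = 26 − 22 = 4
h=5: Ŝ = -6 + 7·5 = 29; r = 26 − 29 = -3
h=6: Ŝ = -6 + 7·6 = 36; r = 32 − 36 = -4
h=7: Ŝ = -6 + 7·7 = 43; r = 46 − 43 = 3
h=8: Ŝ = -6 + 7·8 = 50; r = 53 − 50 = 3
h=9: Ŝ = -6 + 7·9 = 57; r = 54 − 57 = -3
h=10: Ŝ = -6 + 7·10 = 64; r = 67 − 64 = 3
h=11: Ŝ = -6 + 7·11 = 71; r = 69 − 71 = -2
SSE = 1 + 16 + 9 + 16 + 9 + 9 + 9 + 9 + 4 = 82

SSE = 82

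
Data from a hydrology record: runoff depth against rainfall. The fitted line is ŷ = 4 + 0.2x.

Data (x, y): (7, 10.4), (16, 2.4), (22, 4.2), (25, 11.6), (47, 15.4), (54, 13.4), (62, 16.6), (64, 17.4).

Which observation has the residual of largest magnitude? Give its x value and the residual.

x = 7, e = 5

x=7: ŷ = 4 + 0.2·7 = 5.4; e = 10.4 − 5.4 = 5
x=16: ŷ = 4 + 0.2·16 = 7.2; e = 2.4 − 7.2 = -4.8
x=22: ŷ = 4 + 0.2·22 = 8.4; e = 4.2 − 8.4 = -4.2
x=25: ŷ = 4 + 0.2·25 = 9; e = 11.6 − 9 = 2.6
x=47: ŷ = 4 + 0.2·47 = 13.4; e = 15.4 − 13.4 = 2
x=54: ŷ = 4 + 0.2·54 = 14.8; e = 13.4 − 14.8 = -1.4
x=62: ŷ = 4 + 0.2·62 = 16.4; e = 16.6 − 16.4 = 0.2
x=64: ŷ = 4 + 0.2·64 = 16.8; e = 17.4 − 16.8 = 0.6
Largest |e| is 5 at x = 7, residual 5.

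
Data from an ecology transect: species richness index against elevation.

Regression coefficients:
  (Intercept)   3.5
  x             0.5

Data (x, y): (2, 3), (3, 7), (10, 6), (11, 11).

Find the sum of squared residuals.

x=2: ŷ = 3.5 + 0.5·2 = 4.5; e = 3 − 4.5 = -1.5
x=3: ŷ = 3.5 + 0.5·3 = 5; e = 7 − 5 = 2
x=10: ŷ = 3.5 + 0.5·10 = 8.5; e = 6 − 8.5 = -2.5
x=11: ŷ = 3.5 + 0.5·11 = 9; e = 11 − 9 = 2
SSE = 2.25 + 4 + 6.25 + 4 = 16.5

SSE = 16.5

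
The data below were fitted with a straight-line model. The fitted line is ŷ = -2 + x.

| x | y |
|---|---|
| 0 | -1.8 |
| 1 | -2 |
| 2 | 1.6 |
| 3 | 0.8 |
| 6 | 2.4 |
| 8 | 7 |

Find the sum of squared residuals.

SSE = 7.2

x=0: ŷ = -2 + 0 = -2; r = -1.8 − (-2) = 0.2
x=1: ŷ = -2 + 1 = -1; r = -2 − (-1) = -1
x=2: ŷ = -2 + 2 = 0; r = 1.6 − 0 = 1.6
x=3: ŷ = -2 + 3 = 1; r = 0.8 − 1 = -0.2
x=6: ŷ = -2 + 6 = 4; r = 2.4 − 4 = -1.6
x=8: ŷ = -2 + 8 = 6; r = 7 − 6 = 1
SSE = 0.04 + 1 + 2.56 + 0.04 + 2.56 + 1 = 7.2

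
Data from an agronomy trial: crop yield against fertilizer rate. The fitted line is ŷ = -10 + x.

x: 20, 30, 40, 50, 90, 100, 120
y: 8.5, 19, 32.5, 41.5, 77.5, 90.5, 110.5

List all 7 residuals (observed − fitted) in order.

-1.5, -1, 2.5, 1.5, -2.5, 0.5, 0.5

x=20: ŷ = -10 + 20 = 10; r = 8.5 − 10 = -1.5
x=30: ŷ = -10 + 30 = 20; r = 19 − 20 = -1
x=40: ŷ = -10 + 40 = 30; r = 32.5 − 30 = 2.5
x=50: ŷ = -10 + 50 = 40; r = 41.5 − 40 = 1.5
x=90: ŷ = -10 + 90 = 80; r = 77.5 − 80 = -2.5
x=100: ŷ = -10 + 100 = 90; r = 90.5 − 90 = 0.5
x=120: ŷ = -10 + 120 = 110; r = 110.5 − 110 = 0.5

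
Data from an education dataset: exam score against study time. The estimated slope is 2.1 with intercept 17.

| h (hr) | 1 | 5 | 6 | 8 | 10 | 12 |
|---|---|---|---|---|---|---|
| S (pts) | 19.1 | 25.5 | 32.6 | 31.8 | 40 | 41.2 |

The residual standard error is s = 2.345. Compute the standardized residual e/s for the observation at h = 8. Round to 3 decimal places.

-0.853

ŷ = 17 + 2.1·8 = 33.8
e = 31.8 − 33.8 = -2
e/s = -2 / 2.345 = -0.853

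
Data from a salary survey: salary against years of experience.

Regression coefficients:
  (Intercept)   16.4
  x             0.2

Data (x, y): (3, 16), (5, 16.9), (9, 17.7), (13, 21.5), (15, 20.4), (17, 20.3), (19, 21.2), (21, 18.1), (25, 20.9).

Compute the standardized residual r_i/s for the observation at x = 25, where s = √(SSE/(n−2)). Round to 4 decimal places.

x=3: ŷ = 16.4 + 0.2·3 = 17; r = 16 − 17 = -1
x=5: ŷ = 16.4 + 0.2·5 = 17.4; r = 16.9 − 17.4 = -0.5
x=9: ŷ = 16.4 + 0.2·9 = 18.2; r = 17.7 − 18.2 = -0.5
x=13: ŷ = 16.4 + 0.2·13 = 19; r = 21.5 − 19 = 2.5
x=15: ŷ = 16.4 + 0.2·15 = 19.4; r = 20.4 − 19.4 = 1
x=17: ŷ = 16.4 + 0.2·17 = 19.8; r = 20.3 − 19.8 = 0.5
x=19: ŷ = 16.4 + 0.2·19 = 20.2; r = 21.2 − 20.2 = 1
x=21: ŷ = 16.4 + 0.2·21 = 20.6; r = 18.1 − 20.6 = -2.5
x=25: ŷ = 16.4 + 0.2·25 = 21.4; r = 20.9 − 21.4 = -0.5
SSE = 1 + 0.25 + 0.25 + 6.25 + 1 + 0.25 + 1 + 6.25 + 0.25 = 16.5
s = √(16.5/7) = 1.5353
r/s = -0.5 / 1.5353 = -0.3257

-0.3257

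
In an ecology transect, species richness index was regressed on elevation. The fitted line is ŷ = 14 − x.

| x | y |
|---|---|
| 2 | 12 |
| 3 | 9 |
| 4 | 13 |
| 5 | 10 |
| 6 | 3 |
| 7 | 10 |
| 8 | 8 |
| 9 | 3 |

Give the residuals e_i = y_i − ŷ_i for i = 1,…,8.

0, -2, 3, 1, -5, 3, 2, -2

x=2: ŷ = 14 − 2 = 12; e = 12 − 12 = 0
x=3: ŷ = 14 − 3 = 11; e = 9 − 11 = -2
x=4: ŷ = 14 − 4 = 10; e = 13 − 10 = 3
x=5: ŷ = 14 − 5 = 9; e = 10 − 9 = 1
x=6: ŷ = 14 − 6 = 8; e = 3 − 8 = -5
x=7: ŷ = 14 − 7 = 7; e = 10 − 7 = 3
x=8: ŷ = 14 − 8 = 6; e = 8 − 6 = 2
x=9: ŷ = 14 − 9 = 5; e = 3 − 5 = -2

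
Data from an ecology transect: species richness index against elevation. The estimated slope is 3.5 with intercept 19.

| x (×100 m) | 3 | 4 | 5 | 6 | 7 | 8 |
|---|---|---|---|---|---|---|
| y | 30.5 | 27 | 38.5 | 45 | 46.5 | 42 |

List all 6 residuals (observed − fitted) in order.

x=3: ŷ = 19 + 3.5·3 = 29.5; e = 30.5 − 29.5 = 1
x=4: ŷ = 19 + 3.5·4 = 33; e = 27 − 33 = -6
x=5: ŷ = 19 + 3.5·5 = 36.5; e = 38.5 − 36.5 = 2
x=6: ŷ = 19 + 3.5·6 = 40; e = 45 − 40 = 5
x=7: ŷ = 19 + 3.5·7 = 43.5; e = 46.5 − 43.5 = 3
x=8: ŷ = 19 + 3.5·8 = 47; e = 42 − 47 = -5

1, -6, 2, 5, 3, -5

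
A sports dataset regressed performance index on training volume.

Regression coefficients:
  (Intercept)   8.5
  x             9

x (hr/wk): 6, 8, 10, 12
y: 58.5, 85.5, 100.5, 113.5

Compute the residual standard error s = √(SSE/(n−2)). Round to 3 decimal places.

s = 5.196

x=6: ŷ = 8.5 + 9·6 = 62.5; r = 58.5 − 62.5 = -4
x=8: ŷ = 8.5 + 9·8 = 80.5; r = 85.5 − 80.5 = 5
x=10: ŷ = 8.5 + 9·10 = 98.5; r = 100.5 − 98.5 = 2
x=12: ŷ = 8.5 + 9·12 = 116.5; r = 113.5 − 116.5 = -3
SSE = 16 + 25 + 4 + 9 = 54
s = √(54/2) = √27 ≈ 5.196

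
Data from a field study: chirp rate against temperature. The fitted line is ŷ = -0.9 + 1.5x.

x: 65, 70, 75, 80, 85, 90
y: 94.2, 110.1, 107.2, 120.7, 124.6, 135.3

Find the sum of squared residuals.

SSE = 69.12

x=65: ŷ = -0.9 + 1.5·65 = 96.6; e = 94.2 − 96.6 = -2.4
x=70: ŷ = -0.9 + 1.5·70 = 104.1; e = 110.1 − 104.1 = 6
x=75: ŷ = -0.9 + 1.5·75 = 111.6; e = 107.2 − 111.6 = -4.4
x=80: ŷ = -0.9 + 1.5·80 = 119.1; e = 120.7 − 119.1 = 1.6
x=85: ŷ = -0.9 + 1.5·85 = 126.6; e = 124.6 − 126.6 = -2
x=90: ŷ = -0.9 + 1.5·90 = 134.1; e = 135.3 − 134.1 = 1.2
SSE = 5.76 + 36 + 19.36 + 2.56 + 4 + 1.44 = 69.12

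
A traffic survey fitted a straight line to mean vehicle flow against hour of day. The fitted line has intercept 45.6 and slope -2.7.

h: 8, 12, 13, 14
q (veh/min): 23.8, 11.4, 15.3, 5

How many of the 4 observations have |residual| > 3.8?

1

h=8: ŷ = 45.6 − 2.7·8 = 24; e = 23.8 − 24 = -0.2
h=12: ŷ = 45.6 − 2.7·12 = 13.2; e = 11.4 − 13.2 = -1.8
h=13: ŷ = 45.6 − 2.7·13 = 10.5; e = 15.3 − 10.5 = 4.8
h=14: ŷ = 45.6 − 2.7·14 = 7.8; e = 5 − 7.8 = -2.8
|e| > 3.8: h=13 (|e|=4.8) → 1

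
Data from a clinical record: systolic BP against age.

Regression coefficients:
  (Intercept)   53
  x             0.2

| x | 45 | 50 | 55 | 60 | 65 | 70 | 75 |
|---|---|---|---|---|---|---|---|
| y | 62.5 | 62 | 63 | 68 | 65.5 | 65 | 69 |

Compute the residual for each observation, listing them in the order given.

0.5, -1, -1, 3, -0.5, -2, 1

x=45: ŷ = 53 + 0.2·45 = 62; r = 62.5 − 62 = 0.5
x=50: ŷ = 53 + 0.2·50 = 63; r = 62 − 63 = -1
x=55: ŷ = 53 + 0.2·55 = 64; r = 63 − 64 = -1
x=60: ŷ = 53 + 0.2·60 = 65; r = 68 − 65 = 3
x=65: ŷ = 53 + 0.2·65 = 66; r = 65.5 − 66 = -0.5
x=70: ŷ = 53 + 0.2·70 = 67; r = 65 − 67 = -2
x=75: ŷ = 53 + 0.2·75 = 68; r = 69 − 68 = 1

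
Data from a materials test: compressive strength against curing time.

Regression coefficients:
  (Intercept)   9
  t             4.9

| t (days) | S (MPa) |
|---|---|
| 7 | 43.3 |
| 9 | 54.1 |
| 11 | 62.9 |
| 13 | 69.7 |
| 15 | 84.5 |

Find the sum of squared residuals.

t=7: ŷ = 9 + 4.9·7 = 43.3; e = 43.3 − 43.3 = 0
t=9: ŷ = 9 + 4.9·9 = 53.1; e = 54.1 − 53.1 = 1
t=11: ŷ = 9 + 4.9·11 = 62.9; e = 62.9 − 62.9 = 0
t=13: ŷ = 9 + 4.9·13 = 72.7; e = 69.7 − 72.7 = -3
t=15: ŷ = 9 + 4.9·15 = 82.5; e = 84.5 − 82.5 = 2
SSE = 0 + 1 + 0 + 9 + 4 = 14

SSE = 14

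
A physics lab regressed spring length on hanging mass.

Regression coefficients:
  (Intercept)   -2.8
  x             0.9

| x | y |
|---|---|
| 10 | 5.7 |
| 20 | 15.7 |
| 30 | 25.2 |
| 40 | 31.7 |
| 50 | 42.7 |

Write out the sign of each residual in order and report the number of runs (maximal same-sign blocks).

4 runs

x=10: ŷ = -2.8 + 0.9·10 = 6.2; r = 5.7 − 6.2 = -0.5
x=20: ŷ = -2.8 + 0.9·20 = 15.2; r = 15.7 − 15.2 = 0.5
x=30: ŷ = -2.8 + 0.9·30 = 24.2; r = 25.2 − 24.2 = 1
x=40: ŷ = -2.8 + 0.9·40 = 33.2; r = 31.7 − 33.2 = -1.5
x=50: ŷ = -2.8 + 0.9·50 = 42.2; r = 42.7 − 42.2 = 0.5
Signs: − + + − +
Runs: −×1, +×2, −×1, +×1 → 4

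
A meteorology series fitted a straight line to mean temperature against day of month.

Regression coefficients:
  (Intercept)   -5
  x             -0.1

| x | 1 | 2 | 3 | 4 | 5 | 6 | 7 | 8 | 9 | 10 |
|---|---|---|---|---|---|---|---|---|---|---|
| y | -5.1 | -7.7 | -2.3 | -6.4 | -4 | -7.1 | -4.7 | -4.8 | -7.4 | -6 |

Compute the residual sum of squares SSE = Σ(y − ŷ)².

SSE = 25

x=1: ŷ = -5 − 0.1·1 = -5.1; r = -5.1 − (-5.1) = 0
x=2: ŷ = -5 − 0.1·2 = -5.2; r = -7.7 − (-5.2) = -2.5
x=3: ŷ = -5 − 0.1·3 = -5.3; r = -2.3 − (-5.3) = 3
x=4: ŷ = -5 − 0.1·4 = -5.4; r = -6.4 − (-5.4) = -1
x=5: ŷ = -5 − 0.1·5 = -5.5; r = -4 − (-5.5) = 1.5
x=6: ŷ = -5 − 0.1·6 = -5.6; r = -7.1 − (-5.6) = -1.5
x=7: ŷ = -5 − 0.1·7 = -5.7; r = -4.7 − (-5.7) = 1
x=8: ŷ = -5 − 0.1·8 = -5.8; r = -4.8 − (-5.8) = 1
x=9: ŷ = -5 − 0.1·9 = -5.9; r = -7.4 − (-5.9) = -1.5
x=10: ŷ = -5 − 0.1·10 = -6; r = -6 − (-6) = 0
SSE = 0 + 6.25 + 9 + 1 + 2.25 + 2.25 + 1 + 1 + 2.25 + 0 = 25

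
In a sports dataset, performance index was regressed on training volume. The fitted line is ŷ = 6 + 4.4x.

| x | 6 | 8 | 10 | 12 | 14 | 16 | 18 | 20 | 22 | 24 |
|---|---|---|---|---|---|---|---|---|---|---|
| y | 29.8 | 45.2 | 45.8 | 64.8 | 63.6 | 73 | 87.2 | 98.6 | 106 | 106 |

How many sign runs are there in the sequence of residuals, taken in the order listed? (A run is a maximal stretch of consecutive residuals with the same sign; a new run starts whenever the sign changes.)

x=6: ŷ = 6 + 4.4·6 = 32.4; r = 29.8 − 32.4 = -2.6
x=8: ŷ = 6 + 4.4·8 = 41.2; r = 45.2 − 41.2 = 4
x=10: ŷ = 6 + 4.4·10 = 50; r = 45.8 − 50 = -4.2
x=12: ŷ = 6 + 4.4·12 = 58.8; r = 64.8 − 58.8 = 6
x=14: ŷ = 6 + 4.4·14 = 67.6; r = 63.6 − 67.6 = -4
x=16: ŷ = 6 + 4.4·16 = 76.4; r = 73 − 76.4 = -3.4
x=18: ŷ = 6 + 4.4·18 = 85.2; r = 87.2 − 85.2 = 2
x=20: ŷ = 6 + 4.4·20 = 94; r = 98.6 − 94 = 4.6
x=22: ŷ = 6 + 4.4·22 = 102.8; r = 106 − 102.8 = 3.2
x=24: ŷ = 6 + 4.4·24 = 111.6; r = 106 − 111.6 = -5.6
Signs: − + − + − − + + + −
Runs: −×1, +×1, −×1, +×1, −×2, +×3, −×1 → 7

7 runs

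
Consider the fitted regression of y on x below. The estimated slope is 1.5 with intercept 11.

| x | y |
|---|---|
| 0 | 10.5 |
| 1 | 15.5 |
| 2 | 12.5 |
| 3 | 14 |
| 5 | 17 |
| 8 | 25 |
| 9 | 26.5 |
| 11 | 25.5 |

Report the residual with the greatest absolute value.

x=0: ŷ = 11 + 1.5·0 = 11; e = 10.5 − 11 = -0.5
x=1: ŷ = 11 + 1.5·1 = 12.5; e = 15.5 − 12.5 = 3
x=2: ŷ = 11 + 1.5·2 = 14; e = 12.5 − 14 = -1.5
x=3: ŷ = 11 + 1.5·3 = 15.5; e = 14 − 15.5 = -1.5
x=5: ŷ = 11 + 1.5·5 = 18.5; e = 17 − 18.5 = -1.5
x=8: ŷ = 11 + 1.5·8 = 23; e = 25 − 23 = 2
x=9: ŷ = 11 + 1.5·9 = 24.5; e = 26.5 − 24.5 = 2
x=11: ŷ = 11 + 1.5·11 = 27.5; e = 25.5 − 27.5 = -2
Largest |e| is 3 at x = 1, residual 3.

e = 3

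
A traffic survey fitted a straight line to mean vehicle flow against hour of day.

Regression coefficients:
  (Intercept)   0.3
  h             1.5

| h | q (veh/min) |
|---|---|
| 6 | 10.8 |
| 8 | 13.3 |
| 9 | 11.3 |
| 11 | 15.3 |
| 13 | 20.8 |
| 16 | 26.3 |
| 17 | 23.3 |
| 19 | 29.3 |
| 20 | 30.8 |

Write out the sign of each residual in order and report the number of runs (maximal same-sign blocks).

5 runs

h=6: ŷ = 0.3 + 1.5·6 = 9.3; e = 10.8 − 9.3 = 1.5
h=8: ŷ = 0.3 + 1.5·8 = 12.3; e = 13.3 − 12.3 = 1
h=9: ŷ = 0.3 + 1.5·9 = 13.8; e = 11.3 − 13.8 = -2.5
h=11: ŷ = 0.3 + 1.5·11 = 16.8; e = 15.3 − 16.8 = -1.5
h=13: ŷ = 0.3 + 1.5·13 = 19.8; e = 20.8 − 19.8 = 1
h=16: ŷ = 0.3 + 1.5·16 = 24.3; e = 26.3 − 24.3 = 2
h=17: ŷ = 0.3 + 1.5·17 = 25.8; e = 23.3 − 25.8 = -2.5
h=19: ŷ = 0.3 + 1.5·19 = 28.8; e = 29.3 − 28.8 = 0.5
h=20: ŷ = 0.3 + 1.5·20 = 30.3; e = 30.8 − 30.3 = 0.5
Signs: + + − − + + − + +
Runs: +×2, −×2, +×2, −×1, +×2 → 5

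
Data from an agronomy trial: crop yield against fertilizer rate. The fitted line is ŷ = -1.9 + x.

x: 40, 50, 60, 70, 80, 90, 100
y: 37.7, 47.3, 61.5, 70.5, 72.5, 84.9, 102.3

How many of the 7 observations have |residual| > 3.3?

3

x=40: ŷ = -1.9 + 40 = 38.1; r = 37.7 − 38.1 = -0.4
x=50: ŷ = -1.9 + 50 = 48.1; r = 47.3 − 48.1 = -0.8
x=60: ŷ = -1.9 + 60 = 58.1; r = 61.5 − 58.1 = 3.4
x=70: ŷ = -1.9 + 70 = 68.1; r = 70.5 − 68.1 = 2.4
x=80: ŷ = -1.9 + 80 = 78.1; r = 72.5 − 78.1 = -5.6
x=90: ŷ = -1.9 + 90 = 88.1; r = 84.9 − 88.1 = -3.2
x=100: ŷ = -1.9 + 100 = 98.1; r = 102.3 − 98.1 = 4.2
|r| > 3.3: x=60 (|r|=3.4), x=80 (|r|=5.6), x=100 (|r|=4.2) → 3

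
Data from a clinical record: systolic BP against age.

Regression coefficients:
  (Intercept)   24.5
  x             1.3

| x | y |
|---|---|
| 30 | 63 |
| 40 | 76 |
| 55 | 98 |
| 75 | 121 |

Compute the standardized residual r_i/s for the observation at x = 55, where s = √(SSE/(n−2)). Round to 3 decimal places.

x=30: ŷ = 24.5 + 1.3·30 = 63.5; r = 63 − 63.5 = -0.5
x=40: ŷ = 24.5 + 1.3·40 = 76.5; r = 76 − 76.5 = -0.5
x=55: ŷ = 24.5 + 1.3·55 = 96; r = 98 − 96 = 2
x=75: ŷ = 24.5 + 1.3·75 = 122; r = 121 − 122 = -1
SSE = 0.25 + 0.25 + 4 + 1 = 5.5
s = √(5.5/2) = 1.65831
r/s = 2 / 1.65831 = 1.206

1.206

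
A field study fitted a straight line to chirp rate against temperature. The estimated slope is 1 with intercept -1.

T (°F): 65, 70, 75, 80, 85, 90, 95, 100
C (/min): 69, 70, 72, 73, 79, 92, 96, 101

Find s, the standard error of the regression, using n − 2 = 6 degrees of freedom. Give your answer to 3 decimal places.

T=65: ŷ = -1 + 65 = 64; r = 69 − 64 = 5
T=70: ŷ = -1 + 70 = 69; r = 70 − 69 = 1
T=75: ŷ = -1 + 75 = 74; r = 72 − 74 = -2
T=80: ŷ = -1 + 80 = 79; r = 73 − 79 = -6
T=85: ŷ = -1 + 85 = 84; r = 79 − 84 = -5
T=90: ŷ = -1 + 90 = 89; r = 92 − 89 = 3
T=95: ŷ = -1 + 95 = 94; r = 96 − 94 = 2
T=100: ŷ = -1 + 100 = 99; r = 101 − 99 = 2
SSE = 25 + 1 + 4 + 36 + 25 + 9 + 4 + 4 = 108
s = √(108/6) = √18 ≈ 4.243

s = 4.243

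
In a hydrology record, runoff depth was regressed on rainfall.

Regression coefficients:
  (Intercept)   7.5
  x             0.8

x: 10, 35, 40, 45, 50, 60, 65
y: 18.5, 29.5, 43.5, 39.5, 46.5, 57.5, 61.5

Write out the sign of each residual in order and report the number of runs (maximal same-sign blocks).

x=10: ŷ = 7.5 + 0.8·10 = 15.5; r = 18.5 − 15.5 = 3
x=35: ŷ = 7.5 + 0.8·35 = 35.5; r = 29.5 − 35.5 = -6
x=40: ŷ = 7.5 + 0.8·40 = 39.5; r = 43.5 − 39.5 = 4
x=45: ŷ = 7.5 + 0.8·45 = 43.5; r = 39.5 − 43.5 = -4
x=50: ŷ = 7.5 + 0.8·50 = 47.5; r = 46.5 − 47.5 = -1
x=60: ŷ = 7.5 + 0.8·60 = 55.5; r = 57.5 − 55.5 = 2
x=65: ŷ = 7.5 + 0.8·65 = 59.5; r = 61.5 − 59.5 = 2
Signs: + − + − − + +
Runs: +×1, −×1, +×1, −×2, +×2 → 5

5 runs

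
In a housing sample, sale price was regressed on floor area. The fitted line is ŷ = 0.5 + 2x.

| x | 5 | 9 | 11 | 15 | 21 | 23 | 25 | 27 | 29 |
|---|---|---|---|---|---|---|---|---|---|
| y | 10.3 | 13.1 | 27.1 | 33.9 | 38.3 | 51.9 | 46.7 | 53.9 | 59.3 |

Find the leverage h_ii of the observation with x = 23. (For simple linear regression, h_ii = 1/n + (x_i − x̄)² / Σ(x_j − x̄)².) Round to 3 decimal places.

h = 0.148

x̄ = (5 + 9 + 11 + 15 + 21 + 23 + 25 + 27 + 29)/9 = 18.3333
Σ(x − x̄)² = 177.778 + 87.1111 + 53.7778 + 11.1111 + 7.11111 + 21.7778 + 44.4444 + 75.1111 + 113.778 = 592
h = 1/9 + (4.66667)²/592 = 0.111111 + 0.0367868 = 0.148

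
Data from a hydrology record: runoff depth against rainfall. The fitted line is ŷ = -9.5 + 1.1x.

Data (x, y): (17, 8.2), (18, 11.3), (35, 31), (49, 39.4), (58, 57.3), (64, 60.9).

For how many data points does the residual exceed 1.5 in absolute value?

x=17: ŷ = -9.5 + 1.1·17 = 9.2; e = 8.2 − 9.2 = -1
x=18: ŷ = -9.5 + 1.1·18 = 10.3; e = 11.3 − 10.3 = 1
x=35: ŷ = -9.5 + 1.1·35 = 29; e = 31 − 29 = 2
x=49: ŷ = -9.5 + 1.1·49 = 44.4; e = 39.4 − 44.4 = -5
x=58: ŷ = -9.5 + 1.1·58 = 54.3; e = 57.3 − 54.3 = 3
x=64: ŷ = -9.5 + 1.1·64 = 60.9; e = 60.9 − 60.9 = 0
|e| > 1.5: x=35 (|e|=2), x=49 (|e|=5), x=58 (|e|=3) → 3

3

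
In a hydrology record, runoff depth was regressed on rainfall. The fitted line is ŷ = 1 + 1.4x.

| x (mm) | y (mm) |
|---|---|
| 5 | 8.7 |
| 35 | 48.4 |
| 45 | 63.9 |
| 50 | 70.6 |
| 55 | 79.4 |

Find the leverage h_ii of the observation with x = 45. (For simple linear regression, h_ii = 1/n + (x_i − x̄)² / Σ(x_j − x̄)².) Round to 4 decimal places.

x̄ = (5 + 35 + 45 + 50 + 55)/5 = 38
Σ(x − x̄)² = 1089 + 9 + 49 + 144 + 289 = 1580
h = 1/5 + (7)²/1580 = 0.2 + 0.0310127 = 0.2310

h = 0.2310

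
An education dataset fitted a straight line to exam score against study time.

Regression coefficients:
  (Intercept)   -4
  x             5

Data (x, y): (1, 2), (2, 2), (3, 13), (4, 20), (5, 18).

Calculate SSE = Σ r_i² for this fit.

x=1: ŷ = -4 + 5·1 = 1; r = 2 − 1 = 1
x=2: ŷ = -4 + 5·2 = 6; r = 2 − 6 = -4
x=3: ŷ = -4 + 5·3 = 11; r = 13 − 11 = 2
x=4: ŷ = -4 + 5·4 = 16; r = 20 − 16 = 4
x=5: ŷ = -4 + 5·5 = 21; r = 18 − 21 = -3
SSE = 1 + 16 + 4 + 16 + 9 = 46

SSE = 46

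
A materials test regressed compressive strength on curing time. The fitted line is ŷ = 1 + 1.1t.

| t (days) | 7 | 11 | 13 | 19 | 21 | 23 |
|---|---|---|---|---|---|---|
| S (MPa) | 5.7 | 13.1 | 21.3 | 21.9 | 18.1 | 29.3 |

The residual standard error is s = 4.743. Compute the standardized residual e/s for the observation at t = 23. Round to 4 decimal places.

ŷ = 1 + 1.1·23 = 26.3
e = 29.3 − 26.3 = 3
e/s = 3 / 4.743 = 0.6325

0.6325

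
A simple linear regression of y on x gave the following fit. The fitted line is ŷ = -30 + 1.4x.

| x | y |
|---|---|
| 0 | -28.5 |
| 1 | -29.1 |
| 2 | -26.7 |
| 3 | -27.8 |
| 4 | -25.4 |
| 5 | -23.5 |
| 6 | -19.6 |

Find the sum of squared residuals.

x=0: ŷ = -30 + 1.4·0 = -30; r = -28.5 − (-30) = 1.5
x=1: ŷ = -30 + 1.4·1 = -28.6; r = -29.1 − (-28.6) = -0.5
x=2: ŷ = -30 + 1.4·2 = -27.2; r = -26.7 − (-27.2) = 0.5
x=3: ŷ = -30 + 1.4·3 = -25.8; r = -27.8 − (-25.8) = -2
x=4: ŷ = -30 + 1.4·4 = -24.4; r = -25.4 − (-24.4) = -1
x=5: ŷ = -30 + 1.4·5 = -23; r = -23.5 − (-23) = -0.5
x=6: ŷ = -30 + 1.4·6 = -21.6; r = -19.6 − (-21.6) = 2
SSE = 2.25 + 0.25 + 0.25 + 4 + 1 + 0.25 + 4 = 12

SSE = 12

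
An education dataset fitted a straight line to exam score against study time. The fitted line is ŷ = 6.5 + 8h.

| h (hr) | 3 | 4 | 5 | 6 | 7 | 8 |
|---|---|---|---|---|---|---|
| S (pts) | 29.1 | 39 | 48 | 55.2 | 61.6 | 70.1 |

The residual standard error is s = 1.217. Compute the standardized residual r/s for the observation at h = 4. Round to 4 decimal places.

0.4108

ŷ = 6.5 + 8·4 = 38.5
r = 39 − 38.5 = 0.5
r/s = 0.5 / 1.217 = 0.4108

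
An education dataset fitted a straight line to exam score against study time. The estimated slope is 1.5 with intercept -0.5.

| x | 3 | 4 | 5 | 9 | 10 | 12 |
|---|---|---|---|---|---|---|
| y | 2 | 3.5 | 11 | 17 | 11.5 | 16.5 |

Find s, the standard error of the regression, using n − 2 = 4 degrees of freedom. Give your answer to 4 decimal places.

x=3: ŷ = -0.5 + 1.5·3 = 4; e = 2 − 4 = -2
x=4: ŷ = -0.5 + 1.5·4 = 5.5; e = 3.5 − 5.5 = -2
x=5: ŷ = -0.5 + 1.5·5 = 7; e = 11 − 7 = 4
x=9: ŷ = -0.5 + 1.5·9 = 13; e = 17 − 13 = 4
x=10: ŷ = -0.5 + 1.5·10 = 14.5; e = 11.5 − 14.5 = -3
x=12: ŷ = -0.5 + 1.5·12 = 17.5; e = 16.5 − 17.5 = -1
SSE = 4 + 4 + 16 + 16 + 9 + 1 = 50
s = √(50/4) = √12.5 ≈ 3.5355

s = 3.5355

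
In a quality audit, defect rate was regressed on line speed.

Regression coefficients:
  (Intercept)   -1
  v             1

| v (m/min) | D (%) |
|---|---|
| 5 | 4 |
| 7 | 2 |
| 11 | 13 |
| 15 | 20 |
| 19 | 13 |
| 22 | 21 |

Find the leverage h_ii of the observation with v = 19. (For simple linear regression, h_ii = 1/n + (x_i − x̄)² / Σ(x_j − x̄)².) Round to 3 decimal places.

v̄ = (5 + 7 + 11 + 15 + 19 + 22)/6 = 13.1667
Σ(v − v̄)² = 66.6944 + 38.0278 + 4.69444 + 3.36111 + 34.0278 + 78.0278 = 224.833
h = 1/6 + (5.83333)²/224.833 = 0.166667 + 0.151347 = 0.318

h = 0.318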